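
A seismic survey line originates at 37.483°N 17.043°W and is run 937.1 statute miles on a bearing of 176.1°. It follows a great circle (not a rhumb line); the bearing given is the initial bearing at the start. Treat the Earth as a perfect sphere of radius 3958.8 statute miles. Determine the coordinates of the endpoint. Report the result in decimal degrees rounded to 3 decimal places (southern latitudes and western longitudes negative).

latitude 23.947°, longitude -16.043°

δ = 937.1/3958.8 = 0.236713 rad (13.5627°).
With φ₁ = 37.483° = 0.654202 rad and θ = 176.1° = 3.073525 rad:
Destination latitude: φ₂ = arcsin( sin φ₁ cos δ + cos φ₁ sin δ cos θ ) = arcsin(0.405897) = 23.947°.
Then Δλ = atan2(0.012657, 0.725115) = 0.017453 rad, from sin θ sin δ cos φ₁ over cos δ − sin φ₁ sin φ₂.
λ₂ = -17.043° + 1.000° = -16.043°.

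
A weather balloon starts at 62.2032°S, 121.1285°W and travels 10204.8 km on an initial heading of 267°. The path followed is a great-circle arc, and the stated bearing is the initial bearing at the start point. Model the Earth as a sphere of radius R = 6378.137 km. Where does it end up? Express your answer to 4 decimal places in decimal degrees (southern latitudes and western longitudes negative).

δ = 10204.8/6378.137 = 1.599966 rad (91.6713°).
Start latitude φ₁ = -1.085651 rad; initial bearing θ = 4.660029 rad.
Destination latitude: φ₂ = arcsin( sin φ₁ cos δ + cos φ₁ sin δ cos θ ) = arcsin(0.001404) = 0.0804°.
Then Δλ = atan2(-0.465500, -0.027923) = -1.630710 rad, from sin θ sin δ cos φ₁ over cos δ − sin φ₁ sin φ₂.
λ₂ = -121.1285° + -93.4328° = -214.5613°, normalized to (−180°, 180°] → 145.4387°.

latitude 0.0804°, longitude 145.4387°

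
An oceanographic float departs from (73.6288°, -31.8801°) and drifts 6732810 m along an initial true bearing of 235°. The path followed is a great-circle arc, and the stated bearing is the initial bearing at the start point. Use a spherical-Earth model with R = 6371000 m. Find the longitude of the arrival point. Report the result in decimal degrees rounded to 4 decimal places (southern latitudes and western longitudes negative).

Angular distance δ = d/R = 6732810 / 6371000 = 1.056790 rad.
Start latitude φ₁ = 1.285065 rad; initial bearing θ = 4.101524 rad.
Destination latitude: φ₂ = arcsin( sin φ₁ cos δ + cos φ₁ sin δ cos θ ) = arcsin(0.330958) = 19.3269°.
Δλ = atan2( sin θ sin δ cos φ₁ , cos δ − sin φ₁ sin φ₂ ) = atan2(-0.201051, 0.174130) = -0.857029 rad = -49.1042°.
λ₂ = -31.8801° + -49.1042° = -80.9843°.

longitude -80.9843°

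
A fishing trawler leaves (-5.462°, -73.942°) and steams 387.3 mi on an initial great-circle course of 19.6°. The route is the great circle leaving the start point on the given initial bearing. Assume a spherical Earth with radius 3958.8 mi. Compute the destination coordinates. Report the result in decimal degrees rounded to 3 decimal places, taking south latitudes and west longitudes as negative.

latitude -0.179°, longitude -72.064°

δ = 387.3/3958.8 = 0.097833 rad (5.6054°).
Start latitude φ₁ = -0.095330 rad; initial bearing θ = 0.342085 rad.
Applying the spherical law of cosines for sides, sin φ₂ = sin φ₁ cos δ + cos φ₁ sin δ cos θ = -0.003131, so φ₂ = -0.179°.
Δλ = atan2( sin θ sin δ cos φ₁ , cos δ − sin φ₁ sin φ₂ ) = atan2(0.032617, 0.994920) = 0.032772 rad = 1.878°.
Hence λ₂ = -73.942° + 1.878° = -72.064°.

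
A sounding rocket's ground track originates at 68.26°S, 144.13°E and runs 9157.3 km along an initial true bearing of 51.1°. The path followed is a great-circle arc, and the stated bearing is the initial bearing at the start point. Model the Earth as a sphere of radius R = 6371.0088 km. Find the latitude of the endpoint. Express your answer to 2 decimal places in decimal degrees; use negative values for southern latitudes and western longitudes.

latitude 6.14°

Central angle δ = d/R = 1.437339 rad.
Start latitude φ₁ = -1.191362 rad; initial bearing θ = 0.891863 rad.
Applying the spherical law of cosines for sides, sin φ₂ = sin φ₁ cos δ + cos φ₁ sin δ cos θ = 0.106929, so φ₂ = 6.14°.
Δλ = atan2( sin θ sin δ cos φ₁ , cos δ − sin φ₁ sin φ₂ ) = atan2(0.285694, 0.232385) = 0.887935 rad = 50.87°.
λ₂ = 144.13° + 50.87° = 195.00°, normalized to (−180°, 180°] → -165.00°.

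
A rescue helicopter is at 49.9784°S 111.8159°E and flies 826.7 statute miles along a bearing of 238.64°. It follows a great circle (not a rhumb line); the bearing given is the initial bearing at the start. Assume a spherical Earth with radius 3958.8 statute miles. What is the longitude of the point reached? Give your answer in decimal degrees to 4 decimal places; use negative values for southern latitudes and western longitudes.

The arc subtends δ = 826.7/3958.8 = 0.208826 rad at the centre.
Start latitude φ₁ = -0.872288 rad; initial bearing θ = 4.165054 rad.
Applying the spherical law of cosines for sides, sin φ₂ = sin φ₁ cos δ + cos φ₁ sin δ cos θ = -0.818545, so φ₂ = -54.9394°.
Then Δλ = atan2(-0.113841, 0.351432) = -0.313269 rad, from sin θ sin δ cos φ₁ over cos δ − sin φ₁ sin φ₂.
Hence λ₂ = 111.8159° + -17.9490° = 93.8669°.

longitude 93.8669°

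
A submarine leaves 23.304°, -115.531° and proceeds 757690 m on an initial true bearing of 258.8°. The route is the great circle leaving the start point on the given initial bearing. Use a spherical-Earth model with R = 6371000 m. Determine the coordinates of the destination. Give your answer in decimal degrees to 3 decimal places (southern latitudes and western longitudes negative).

latitude 21.817°, longitude -122.733°

δ = 757690/6371000 = 0.118928 rad (6.8141°).
Start latitude φ₁ = 0.406732 rad; initial bearing θ = 4.516912 rad.
Applying the spherical law of cosines for sides, sin φ₂ = sin φ₁ cos δ + cos φ₁ sin δ cos θ = 0.371650, so φ₂ = 21.817°.
For the longitude increment, Δλ = atan2( sin θ sin δ cos φ₁, cos δ − sin φ₁ sin φ₂ ) = atan2(-0.106893, 0.845908) = -7.202°.
Hence λ₂ = -115.531° + -7.202° = -122.733°.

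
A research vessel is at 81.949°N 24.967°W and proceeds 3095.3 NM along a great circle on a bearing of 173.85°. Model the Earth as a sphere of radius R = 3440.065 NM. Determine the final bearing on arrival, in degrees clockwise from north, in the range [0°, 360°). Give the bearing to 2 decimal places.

final bearing 179.00°

The arc subtends δ = 3095.3/3440.065 = 0.899780 rad at the centre.
Converting: φ₁ = 1.430280 rad, θ = 3.034255 rad.
Applying the spherical law of cosines for sides, sin φ₂ = sin φ₁ cos δ + cos φ₁ sin δ cos θ = 0.506596, so φ₂ = 30.437°.
Δλ = atan2( sin θ sin δ cos φ₁ , cos δ − sin φ₁ sin φ₂ ) = atan2(0.011751, 0.120180) = 0.097471 rad = 5.585°.
λ₂ = λ₁ + Δλ = -19.382°.
The forward bearing on arrival equals the back-azimuth from the destination plus 180°.
Back-azimuth from P₂ (30.44°, -19.38°) to P₁ (81.95°, -24.97°), with Δλ' = λ₁ − λ₂ = -5.58°: atan2( sin Δλ' cos φ₁ , cos φ₂ sin φ₁ − sin φ₂ cos φ₁ cos Δλ' ) = 359.00°.
Final bearing = (359.00° + 180°) mod 360° = 179.00°.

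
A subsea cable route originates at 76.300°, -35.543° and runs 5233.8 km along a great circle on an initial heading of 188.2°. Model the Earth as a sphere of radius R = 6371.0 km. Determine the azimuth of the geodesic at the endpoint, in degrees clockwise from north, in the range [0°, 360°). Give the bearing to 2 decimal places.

final bearing 182.22°

The arc subtends δ = 5233.8/6371 = 0.821504 rad at the centre.
With φ₁ = 76.300° = 1.331686 rad and θ = 188.2° = 3.284710 rad:
Destination latitude: φ₂ = arcsin( sin φ₁ cos δ + cos φ₁ sin δ cos θ ) = arcsin(0.490109) = 29.348°.
Then Δλ = atan2(-0.024733, 0.204956) = -0.120093 rad, from sin θ sin δ cos φ₁ over cos δ − sin φ₁ sin φ₂.
Hence λ₂ = -35.543° + -6.881° = -42.424°.
The forward bearing on arrival equals the back-azimuth from the destination plus 180°.
Back-azimuth from P₂ (29.35°, -42.42°) to P₁ (76.30°, -35.54°), with Δλ' = λ₁ − λ₂ = 6.88°: atan2( sin Δλ' cos φ₁ , cos φ₂ sin φ₁ − sin φ₂ cos φ₁ cos Δλ' ) = 2.22°.
Final bearing = (2.22° + 180°) mod 360° = 182.22°.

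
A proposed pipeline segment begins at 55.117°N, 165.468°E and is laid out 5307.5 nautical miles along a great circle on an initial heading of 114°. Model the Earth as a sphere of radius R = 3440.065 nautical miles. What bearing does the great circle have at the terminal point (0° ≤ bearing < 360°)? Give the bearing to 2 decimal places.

final bearing 147.70°

δ = 5307.5/3440.065 = 1.542849 rad (88.3987°).
Converting: φ₁ = 0.961973 rad, θ = 1.989675 rad.
Destination latitude: φ₂ = arcsin( sin φ₁ cos δ + cos φ₁ sin δ cos θ ) = arcsin(-0.209600) = -12.099°.
For the longitude increment, Δλ = atan2( sin θ sin δ cos φ₁, cos δ − sin φ₁ sin φ₂ ) = atan2(0.522255, 0.199883) = 69.057°.
λ₂ = 165.468° + 69.057° = 234.525°, normalized to (−180°, 180°] → -125.475°.
The forward bearing on arrival equals the back-azimuth from the destination plus 180°.
Back-azimuth from P₂ (-12.10°, -125.48°) to P₁ (55.12°, 165.47°), with Δλ' = λ₁ − λ₂ = 290.94°: atan2( sin Δλ' cos φ₁ , cos φ₂ sin φ₁ − sin φ₂ cos φ₁ cos Δλ' ) = 327.70°.
Final bearing = (327.70° + 180°) mod 360° = 147.70°.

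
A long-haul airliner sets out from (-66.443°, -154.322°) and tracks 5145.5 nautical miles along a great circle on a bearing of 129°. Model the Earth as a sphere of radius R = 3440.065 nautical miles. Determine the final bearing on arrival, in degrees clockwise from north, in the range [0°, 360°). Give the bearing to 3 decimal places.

final bearing 19.134°

Angular distance δ = d/R = 5145.5 / 3440.065 = 1.495757 rad.
With φ₁ = -66.443° = -1.159649 rad and θ = 129° = 2.251475 rad:
sin φ₂ = sin φ₁ cos δ + cos φ₁ sin δ cos θ = (-0.916663)(0.074969) + (0.399661)(0.997186)(-0.629320) = -0.319529
φ₂ = asin(-0.319529) = -0.325232 rad = -18.634°.
For the longitude increment, Δλ = atan2( sin θ sin δ cos φ₁, cos δ − sin φ₁ sin φ₂ ) = atan2(0.309721, -0.217931) = 125.132°.
λ₂ = -154.322° + 125.132° = -29.190°.
The forward bearing on arrival equals the back-azimuth from the destination plus 180°.
Back-azimuth from P₂ (-18.634°, -29.190°) to P₁ (-66.443°, -154.322°), with Δλ' = λ₁ − λ₂ = -125.132°: atan2( sin Δλ' cos φ₁ , cos φ₂ sin φ₁ − sin φ₂ cos φ₁ cos Δλ' ) = 199.134°.
Final bearing = (199.134° + 180°) mod 360° = 19.134°.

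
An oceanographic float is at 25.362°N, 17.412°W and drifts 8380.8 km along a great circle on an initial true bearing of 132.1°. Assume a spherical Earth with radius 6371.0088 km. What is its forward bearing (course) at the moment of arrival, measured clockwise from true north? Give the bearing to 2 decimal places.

Angular distance δ = d/R = 8380.8 / 6371.0088 = 1.315459 rad.
Converting: φ₁ = 0.442650 rad, θ = 2.305580 rad.
Applying the spherical law of cosines for sides, sin φ₂ = sin φ₁ cos δ + cos φ₁ sin δ cos θ = -0.477983, so φ₂ = -28.554°.
Δλ = atan2( sin θ sin δ cos φ₁ , cos δ − sin φ₁ sin φ₂ ) = atan2(0.648726, 0.457309) = 0.956766 rad = 54.819°.
λ₂ = λ₁ + Δλ = 37.407°.
The forward bearing on arrival equals the back-azimuth from the destination plus 180°.
Back-azimuth from P₂ (-28.55°, 37.41°) to P₁ (25.36°, -17.41°), with Δλ' = λ₁ − λ₂ = -54.82°: atan2( sin Δλ' cos φ₁ , cos φ₂ sin φ₁ − sin φ₂ cos φ₁ cos Δλ' ) = 310.24°.
Final bearing = (310.24° + 180°) mod 360° = 130.24°.

final bearing 130.24°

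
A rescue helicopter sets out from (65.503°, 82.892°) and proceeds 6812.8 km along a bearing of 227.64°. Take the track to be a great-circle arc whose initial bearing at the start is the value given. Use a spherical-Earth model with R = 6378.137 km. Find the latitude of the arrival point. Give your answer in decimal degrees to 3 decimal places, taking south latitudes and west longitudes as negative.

latitude 11.160°

Angular distance δ = d/R = 6812.8 / 6378.137 = 1.068149 rad.
With φ₁ = 65.503° = 1.143243 rad and θ = 227.64° = 3.973068 rad:
Applying the spherical law of cosines for sides, sin φ₂ = sin φ₁ cos δ + cos φ₁ sin δ cos θ = 0.193556, so φ₂ = 11.160°.
For the longitude increment, Δλ = atan2( sin θ sin δ cos φ₁, cos δ − sin φ₁ sin φ₂ ) = atan2(-0.268495, 0.305615) = -41.301°.
Hence λ₂ = 82.892° + -41.301° = 41.591°.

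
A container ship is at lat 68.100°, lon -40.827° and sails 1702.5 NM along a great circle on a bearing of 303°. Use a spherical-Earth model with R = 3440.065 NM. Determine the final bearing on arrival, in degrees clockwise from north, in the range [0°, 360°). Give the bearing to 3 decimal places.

Angular distance δ = d/R = 1702.5 / 3440.065 = 0.494903 rad.
Converting: φ₁ = 1.188569 rad, θ = 5.288348 rad.
sin φ₂ = sin φ₁ cos δ + cos φ₁ sin δ cos θ = (0.927836)(0.880015) + (0.372988)(0.474947)(0.544639) = 0.912992
φ₂ = asin(0.912992) = 1.150558 rad = 65.922°.
For the longitude increment, Δλ = atan2( sin θ sin δ cos φ₁, cos δ − sin φ₁ sin φ₂ ) = atan2(-0.148570, 0.032908) = -77.511°.
λ₂ = λ₁ + Δλ = -118.338°.
The forward bearing on arrival equals the back-azimuth from the destination plus 180°.
Back-azimuth from P₂ (65.922°, -118.338°) to P₁ (68.100°, -40.827°), with Δλ' = λ₁ − λ₂ = 77.511°: atan2( sin Δλ' cos φ₁ , cos φ₂ sin φ₁ − sin φ₂ cos φ₁ cos Δλ' ) = 50.062°.
Final bearing = (50.062° + 180°) mod 360° = 230.062°.

final bearing 230.062°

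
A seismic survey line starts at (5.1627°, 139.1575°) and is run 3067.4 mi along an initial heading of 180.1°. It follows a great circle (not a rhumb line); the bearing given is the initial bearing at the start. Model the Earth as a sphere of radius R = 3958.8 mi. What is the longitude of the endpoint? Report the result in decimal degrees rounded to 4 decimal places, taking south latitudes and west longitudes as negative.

longitude 139.0672°

Angular distance δ = d/R = 3067.4 / 3958.8 = 0.774831 rad.
With φ₁ = 5.1627° = 0.090106 rad and θ = 180.1° = 3.143338 rad:
sin φ₂ = sin φ₁ cos δ + cos φ₁ sin δ cos θ = (0.089984)(0.714539) + (0.995943)(0.699595)(-0.999998) = -0.632459
φ₂ = asin(-0.632459) = -0.684723 rad = -39.2318°.
Δλ = atan2( sin θ sin δ cos φ₁ , cos δ − sin φ₁ sin φ₂ ) = atan2(-0.001216, 0.771451) = -0.001576 rad = -0.0903°.
Hence λ₂ = 139.1575° + -0.0903° = 139.0672°.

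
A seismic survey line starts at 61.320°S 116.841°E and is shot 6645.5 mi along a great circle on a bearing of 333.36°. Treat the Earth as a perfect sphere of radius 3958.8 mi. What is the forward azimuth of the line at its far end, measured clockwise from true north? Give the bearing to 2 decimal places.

The arc subtends δ = 6645.5/3958.8 = 1.678665 rad at the centre.
Start latitude φ₁ = -1.070236 rad; initial bearing θ = 5.818230 rad.
Applying the spherical law of cosines for sides, sin φ₂ = sin φ₁ cos δ + cos φ₁ sin δ cos θ = 0.520928, so φ₂ = 31.395°.
Δλ = atan2( sin θ sin δ cos φ₁ , cos δ − sin φ₁ sin φ₂ ) = atan2(-0.213936, 0.349358) = -0.549466 rad = -31.482°.
λ₂ = λ₁ + Δλ = 85.359°.
The forward bearing on arrival equals the back-azimuth from the destination plus 180°.
Back-azimuth from P₂ (31.39°, 85.36°) to P₁ (-61.32°, 116.84°), with Δλ' = λ₁ − λ₂ = 31.48°: atan2( sin Δλ' cos φ₁ , cos φ₂ sin φ₁ − sin φ₂ cos φ₁ cos Δλ' ) = 165.40°.
Final bearing = (165.40° + 180°) mod 360° = 345.40°.

final bearing 345.40°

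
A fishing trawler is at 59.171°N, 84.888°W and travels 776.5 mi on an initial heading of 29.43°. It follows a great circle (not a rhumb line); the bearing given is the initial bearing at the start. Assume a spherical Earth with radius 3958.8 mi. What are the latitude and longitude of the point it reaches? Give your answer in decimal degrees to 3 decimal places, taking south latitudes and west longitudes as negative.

Central angle δ = d/R = 0.196145 rad.
Start latitude φ₁ = 1.032729 rad; initial bearing θ = 0.513650 rad.
Destination latitude: φ₂ = arcsin( sin φ₁ cos δ + cos φ₁ sin δ cos θ ) = arcsin(0.929223) = 68.314°.
Then Δλ = atan2(0.049075, 0.182900) = 0.262143 rad, from sin θ sin δ cos φ₁ over cos δ − sin φ₁ sin φ₂.
λ₂ = λ₁ + Δλ = -69.868°.

latitude 68.314°, longitude -69.868°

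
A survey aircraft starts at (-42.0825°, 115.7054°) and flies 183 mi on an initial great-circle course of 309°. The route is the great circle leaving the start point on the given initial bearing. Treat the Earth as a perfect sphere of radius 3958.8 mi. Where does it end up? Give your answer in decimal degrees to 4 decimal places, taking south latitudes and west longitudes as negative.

δ = 183/3958.8 = 0.046226 rad (2.6486°).
With φ₁ = -42.0825° = -0.734478 rad and θ = 309° = 5.393067 rad:
Destination latitude: φ₂ = arcsin( sin φ₁ cos δ + cos φ₁ sin δ cos θ ) = arcsin(-0.647901) = -40.3835°.
For the longitude increment, Δλ = atan2( sin θ sin δ cos φ₁, cos δ − sin φ₁ sin φ₂ ) = atan2(-0.026653, 0.564709) = -2.7022°.
Hence λ₂ = 115.7054° + -2.7022° = 113.0032°.

latitude -40.3835°, longitude 113.0032°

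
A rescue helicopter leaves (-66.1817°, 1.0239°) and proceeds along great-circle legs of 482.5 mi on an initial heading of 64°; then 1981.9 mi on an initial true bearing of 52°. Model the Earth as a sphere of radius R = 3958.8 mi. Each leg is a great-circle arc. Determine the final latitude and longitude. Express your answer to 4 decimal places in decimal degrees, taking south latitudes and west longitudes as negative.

latitude -39.8664°, longitude 44.2082°

Apply the spherical direct solution leg by leg, carrying full precision between legs.
Leg 1: from (-66.1817°, 1.0239°), δ = 482.5/3958.8 = 0.121880 rad, θ = 64° → φ = -62.4393°, λ = 14.6847°.
Leg 2: from (-62.4393°, 14.6847°), δ = 1981.9/3958.8 = 0.500632 rad, θ = 52° → φ = -39.8664°, λ = 44.2082°.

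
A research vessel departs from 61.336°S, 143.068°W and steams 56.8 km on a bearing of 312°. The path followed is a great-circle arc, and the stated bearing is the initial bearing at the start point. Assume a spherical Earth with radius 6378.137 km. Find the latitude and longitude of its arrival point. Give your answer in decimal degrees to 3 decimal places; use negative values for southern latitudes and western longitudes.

Central angle δ = d/R = 0.008905 rad.
Converting: φ₁ = -1.070515 rad, θ = 5.445427 rad.
Destination latitude: φ₂ = arcsin( sin φ₁ cos δ + cos φ₁ sin δ cos θ ) = arcsin(-0.874555) = -60.992°.
For the longitude increment, Δλ = atan2( sin θ sin δ cos φ₁, cos δ − sin φ₁ sin φ₂ ) = atan2(-0.003174, 0.232584) = -0.782°.
λ₂ = -143.068° + -0.782° = -143.850°.

latitude -60.992°, longitude -143.850°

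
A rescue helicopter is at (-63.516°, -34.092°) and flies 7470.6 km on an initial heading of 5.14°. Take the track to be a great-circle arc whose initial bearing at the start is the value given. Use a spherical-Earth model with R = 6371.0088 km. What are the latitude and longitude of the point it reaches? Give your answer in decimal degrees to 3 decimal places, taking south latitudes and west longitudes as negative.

latitude 3.574°, longitude -29.346°

Central angle δ = d/R = 1.172593 rad.
With φ₁ = -63.516° = -1.108563 rad and θ = 5.14° = 0.089710 rad:
sin φ₂ = sin φ₁ cos δ + cos φ₁ sin δ cos θ = (-0.895059)(0.387763) + (0.445948)(0.921759)(0.995979) = 0.062333
φ₂ = asin(0.062333) = 0.062373 rad = 3.574°.
Then Δλ = atan2(0.036826, 0.443555) = 0.082836 rad, from sin θ sin δ cos φ₁ over cos δ − sin φ₁ sin φ₂.
Hence λ₂ = -34.092° + 4.746° = -29.346°.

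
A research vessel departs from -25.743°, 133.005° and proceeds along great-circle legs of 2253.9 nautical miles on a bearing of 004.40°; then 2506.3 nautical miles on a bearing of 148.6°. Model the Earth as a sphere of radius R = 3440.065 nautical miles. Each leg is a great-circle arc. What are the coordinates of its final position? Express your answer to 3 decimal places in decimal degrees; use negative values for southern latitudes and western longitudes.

latitude -23.900°, longitude 158.039°

Apply the spherical direct solution leg by leg, carrying full precision between legs.
Leg 1: from (-25.743°, 133.005°), δ = 2253.9/3440.065 = 0.655191 rad, θ = 4.4° → φ = 11.702°, λ = 135.741°.
Leg 2: from (11.702°, 135.741°), δ = 2506.3/3440.065 = 0.728562 rad, θ = 148.6° → φ = -23.900°, λ = 158.039°.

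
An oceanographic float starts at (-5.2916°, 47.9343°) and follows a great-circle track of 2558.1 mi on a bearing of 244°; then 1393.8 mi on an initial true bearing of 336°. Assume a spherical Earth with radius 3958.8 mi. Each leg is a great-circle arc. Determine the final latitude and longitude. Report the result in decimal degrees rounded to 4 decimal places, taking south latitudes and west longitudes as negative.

Apply the spherical direct solution leg by leg, carrying full precision between legs.
Leg 1: from (-5.2916°, 47.9343°), δ = 2558.1/3958.8 = 0.646181 rad, θ = 244° → φ = -19.6618°, λ = 12.8550°.
Leg 2: from (-19.6618°, 12.8550°), δ = 1393.8/3958.8 = 0.352076 rad, θ = 336° → φ = -1.0980°, λ = 4.7905°.

latitude -1.0980°, longitude 4.7905°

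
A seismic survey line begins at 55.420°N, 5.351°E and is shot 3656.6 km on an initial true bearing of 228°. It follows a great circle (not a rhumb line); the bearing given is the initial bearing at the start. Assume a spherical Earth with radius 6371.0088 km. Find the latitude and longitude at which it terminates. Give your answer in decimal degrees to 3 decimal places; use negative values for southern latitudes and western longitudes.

latitude 29.026°, longitude -22.130°

Angular distance δ = d/R = 3656.6 / 6371.0088 = 0.573944 rad.
Start latitude φ₁ = 0.967261 rad; initial bearing θ = 3.979351 rad.
Destination latitude: φ₂ = arcsin( sin φ₁ cos δ + cos φ₁ sin δ cos θ ) = arcsin(0.485214) = 29.026°.
Then Δλ = atan2(-0.229003, 0.440273) = -0.479628 rad, from sin θ sin δ cos φ₁ over cos δ − sin φ₁ sin φ₂.
λ₂ = λ₁ + Δλ = -22.130°.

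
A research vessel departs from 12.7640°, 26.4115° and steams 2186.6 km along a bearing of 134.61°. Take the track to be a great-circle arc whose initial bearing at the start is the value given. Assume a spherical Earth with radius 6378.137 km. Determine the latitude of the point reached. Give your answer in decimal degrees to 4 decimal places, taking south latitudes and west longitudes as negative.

The arc subtends δ = 2186.6/6378.137 = 0.342827 rad at the centre.
Start latitude φ₁ = 0.222774 rad; initial bearing θ = 2.349388 rad.
Destination latitude: φ₂ = arcsin( sin φ₁ cos δ + cos φ₁ sin δ cos θ ) = arcsin(-0.022159) = -1.2697°.
Δλ = atan2( sin θ sin δ cos φ₁ , cos δ − sin φ₁ sin φ₂ ) = atan2(0.233394, 0.946704) = 0.241713 rad = 13.8491°.
λ₂ = λ₁ + Δλ = 40.2606°.

latitude -1.2697°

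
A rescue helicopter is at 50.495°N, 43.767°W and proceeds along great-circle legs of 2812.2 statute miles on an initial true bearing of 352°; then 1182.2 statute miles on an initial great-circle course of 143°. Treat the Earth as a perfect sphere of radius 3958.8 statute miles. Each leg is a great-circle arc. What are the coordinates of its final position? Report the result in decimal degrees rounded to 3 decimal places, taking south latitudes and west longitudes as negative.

latitude 68.438°, longitude -114.949°

Apply the spherical direct solution leg by leg, carrying full precision between legs.
Leg 1: from (50.495°, -43.767°), δ = 2812.2/3958.8 = 0.710367 rad, θ = 352° → φ = 84.713°, λ = -143.751°.
Leg 2: from (84.713°, -143.751°), δ = 1182.2/3958.8 = 0.298626 rad, θ = 143° → φ = 68.438°, λ = -114.949°.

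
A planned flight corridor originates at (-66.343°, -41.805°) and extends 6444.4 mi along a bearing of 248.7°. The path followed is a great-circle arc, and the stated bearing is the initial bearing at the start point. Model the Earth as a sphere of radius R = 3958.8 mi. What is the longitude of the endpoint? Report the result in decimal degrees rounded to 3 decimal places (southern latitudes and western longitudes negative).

Central angle δ = d/R = 1.627867 rad.
Start latitude φ₁ = -1.157904 rad; initial bearing θ = 4.340634 rad.
Destination latitude: φ₂ = arcsin( sin φ₁ cos δ + cos φ₁ sin δ cos θ ) = arcsin(-0.093275) = -5.352°.
Δλ = atan2( sin θ sin δ cos φ₁ , cos δ − sin φ₁ sin φ₂ ) = atan2(-0.373242, -0.142476) = -1.935450 rad = -110.893°.
λ₂ = -41.805° + -110.893° = -152.698°.

longitude -152.698°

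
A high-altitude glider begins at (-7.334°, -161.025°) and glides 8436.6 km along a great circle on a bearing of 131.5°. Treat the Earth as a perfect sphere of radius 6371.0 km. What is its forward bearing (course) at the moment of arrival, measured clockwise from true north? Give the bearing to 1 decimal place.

δ = 8436.6/6371 = 1.324219 rad (75.8722°).
Start latitude φ₁ = -0.128002 rad; initial bearing θ = 2.295108 rad.
Destination latitude: φ₂ = arcsin( sin φ₁ cos δ + cos φ₁ sin δ cos θ ) = arcsin(-0.668480) = -41.950°.
Then Δλ = atan2(0.720360, 0.158753) = 1.353884 rad, from sin θ sin δ cos φ₁ over cos δ − sin φ₁ sin φ₂.
Hence λ₂ = -161.025° + 77.572° = -83.453°.
The forward bearing on arrival equals the back-azimuth from the destination plus 180°.
Back-azimuth from P₂ (-41.9°, -83.5°) to P₁ (-7.3°, -161.0°), with Δλ' = λ₁ − λ₂ = -77.6°: atan2( sin Δλ' cos φ₁ , cos φ₂ sin φ₁ − sin φ₂ cos φ₁ cos Δλ' ) = 272.8°.
Final bearing = (272.8° + 180°) mod 360° = 92.8°.

final bearing 92.8°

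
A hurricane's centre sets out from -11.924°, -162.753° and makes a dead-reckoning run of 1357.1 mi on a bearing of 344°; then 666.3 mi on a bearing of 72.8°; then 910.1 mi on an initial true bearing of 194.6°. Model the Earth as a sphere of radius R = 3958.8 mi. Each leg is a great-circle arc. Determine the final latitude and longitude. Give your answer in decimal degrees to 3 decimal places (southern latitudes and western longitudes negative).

Apply the spherical direct solution leg by leg, carrying full precision between legs.
Leg 1: from (-11.924°, -162.753°), δ = 1357.1/3958.8 = 0.342806 rad, θ = 344° → φ = 6.981°, λ = -168.109°.
Leg 2: from (6.981°, -168.109°), δ = 666.3/3958.8 = 0.168309 rad, θ = 72.8° → φ = 9.729°, λ = -158.765°.
Leg 3: from (9.729°, -158.765°), δ = 910.1/3958.8 = 0.229893 rad, θ = 194.6° → φ = -3.026°, λ = -162.063°.

latitude -3.026°, longitude -162.063°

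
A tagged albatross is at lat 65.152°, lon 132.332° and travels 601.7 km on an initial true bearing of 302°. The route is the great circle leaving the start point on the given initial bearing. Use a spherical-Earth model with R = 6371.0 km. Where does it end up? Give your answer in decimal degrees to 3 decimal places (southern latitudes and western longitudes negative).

latitude 67.575°, longitude 120.230°

The arc subtends δ = 601.7/6371 = 0.094444 rad at the centre.
Start latitude φ₁ = 1.137117 rad; initial bearing θ = 5.270894 rad.
Destination latitude: φ₂ = arcsin( sin φ₁ cos δ + cos φ₁ sin δ cos θ ) = arcsin(0.924381) = 67.575°.
For the longitude increment, Δλ = atan2( sin θ sin δ cos φ₁, cos δ − sin φ₁ sin φ₂ ) = atan2(-0.033606, 0.156736) = -12.102°.
λ₂ = 132.332° + -12.102° = 120.230°.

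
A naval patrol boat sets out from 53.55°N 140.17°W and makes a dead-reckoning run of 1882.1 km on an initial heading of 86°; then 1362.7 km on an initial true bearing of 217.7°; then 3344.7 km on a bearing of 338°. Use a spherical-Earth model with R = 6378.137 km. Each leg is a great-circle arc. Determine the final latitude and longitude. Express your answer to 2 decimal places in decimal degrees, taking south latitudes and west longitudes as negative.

latitude 66.89°, longitude -150.92°

Apply the spherical direct solution leg by leg, carrying full precision between legs.
Leg 1: from (53.55°, -140.17°), δ = 1882.1/6378.137 = 0.295086 rad, θ = 86° → φ = 51.41°, λ = -112.45°.
Leg 2: from (51.41°, -112.45°), δ = 1362.7/6378.137 = 0.213652 rad, θ = 217.7° → φ = 41.24°, λ = -122.38°.
Leg 3: from (41.24°, -122.38°), δ = 3344.7/6378.137 = 0.524401 rad, θ = 338° → φ = 66.89°, λ = -150.92°.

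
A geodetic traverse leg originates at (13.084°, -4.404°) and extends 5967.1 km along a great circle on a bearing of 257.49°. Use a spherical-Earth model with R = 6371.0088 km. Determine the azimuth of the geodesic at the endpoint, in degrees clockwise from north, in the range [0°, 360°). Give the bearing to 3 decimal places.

The arc subtends δ = 5967.1/6371.0088 = 0.936602 rad at the centre.
With φ₁ = 13.084° = 0.228359 rad and θ = 257.49° = 4.494048 rad:
Applying the spherical law of cosines for sides, sin φ₂ = sin φ₁ cos δ + cos φ₁ sin δ cos θ = -0.035824, so φ₂ = -2.053°.
Δλ = atan2( sin θ sin δ cos φ₁ , cos δ − sin φ₁ sin φ₂ ) = atan2(-0.766008, 0.600638) = -0.905817 rad = -51.899°.
Hence λ₂ = -4.404° + -51.899° = -56.303°.
The forward bearing on arrival equals the back-azimuth from the destination plus 180°.
Back-azimuth from P₂ (-2.053°, -56.303°) to P₁ (13.084°, -4.404°), with Δλ' = λ₁ − λ₂ = 51.899°: atan2( sin Δλ' cos φ₁ , cos φ₂ sin φ₁ − sin φ₂ cos φ₁ cos Δλ' ) = 72.087°.
Final bearing = (72.087° + 180°) mod 360° = 252.087°.

final bearing 252.087°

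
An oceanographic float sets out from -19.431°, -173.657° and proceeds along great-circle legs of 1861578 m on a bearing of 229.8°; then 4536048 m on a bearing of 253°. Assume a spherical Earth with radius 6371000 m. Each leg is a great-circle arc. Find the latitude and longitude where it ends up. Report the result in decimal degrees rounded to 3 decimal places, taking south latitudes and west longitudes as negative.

latitude -32.685°, longitude 123.755°

Apply the spherical direct solution leg by leg, carrying full precision between legs.
Leg 1: from (-19.431°, -173.657°), δ = 1861578/6371000 = 0.292196 rad, θ = 229.8° → φ = -29.598°, λ = 171.686°.
Leg 2: from (-29.598°, 171.686°), δ = 4536048/6371000 = 0.711984 rad, θ = 253° → φ = -32.685°, λ = 123.755°.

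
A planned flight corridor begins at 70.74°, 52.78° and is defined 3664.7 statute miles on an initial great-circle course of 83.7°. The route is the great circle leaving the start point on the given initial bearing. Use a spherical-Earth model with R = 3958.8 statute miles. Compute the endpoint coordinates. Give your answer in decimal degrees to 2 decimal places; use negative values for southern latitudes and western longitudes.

latitude 36.62°, longitude 134.50°

The arc subtends δ = 3664.7/3958.8 = 0.925710 rad at the centre.
Converting: φ₁ = 1.234646 rad, θ = 1.460841 rad.
Applying the spherical law of cosines for sides, sin φ₂ = sin φ₁ cos δ + cos φ₁ sin δ cos θ = 0.596538, so φ₂ = 36.62°.
For the longitude increment, Δλ = atan2( sin θ sin δ cos φ₁, cos δ − sin φ₁ sin φ₂ ) = atan2(0.261979, 0.038117) = 81.72°.
Hence λ₂ = 52.78° + 81.72° = 134.50°.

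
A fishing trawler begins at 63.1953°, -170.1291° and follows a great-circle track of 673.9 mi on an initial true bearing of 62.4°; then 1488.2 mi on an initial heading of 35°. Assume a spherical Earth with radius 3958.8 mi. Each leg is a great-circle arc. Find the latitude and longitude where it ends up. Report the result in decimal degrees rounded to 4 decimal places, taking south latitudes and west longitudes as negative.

latitude 76.5192°, longitude -83.6821°

Apply the spherical direct solution leg by leg, carrying full precision between legs.
Leg 1: from (63.1953°, -170.1291°), δ = 673.9/3958.8 = 0.170228 rad, θ = 62.4° → φ = 66.2116°, λ = -148.2779°.
Leg 2: from (66.2116°, -148.2779°), δ = 1488.2/3958.8 = 0.375922 rad, θ = 35° → φ = 76.5192°, λ = -83.6821°.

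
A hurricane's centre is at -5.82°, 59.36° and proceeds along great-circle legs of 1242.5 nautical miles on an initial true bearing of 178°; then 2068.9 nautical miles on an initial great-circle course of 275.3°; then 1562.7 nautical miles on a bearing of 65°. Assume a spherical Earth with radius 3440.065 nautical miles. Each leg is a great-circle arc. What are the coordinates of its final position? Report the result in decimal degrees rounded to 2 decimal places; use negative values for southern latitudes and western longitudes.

latitude -6.49°, longitude 47.24°

Apply the spherical direct solution leg by leg, carrying full precision between legs.
Leg 1: from (-5.82°, 59.36°), δ = 1242.5/3440.065 = 0.361185 rad, θ = 178° → φ = -26.50°, λ = 60.15°.
Leg 2: from (-26.50°, 60.15°), δ = 2068.9/3440.065 = 0.601413 rad, θ = 275.3° → φ = -18.73°, λ = 23.64°.
Leg 3: from (-18.73°, 23.64°), δ = 1562.7/3440.065 = 0.454265 rad, θ = 65° → φ = -6.49°, λ = 47.24°.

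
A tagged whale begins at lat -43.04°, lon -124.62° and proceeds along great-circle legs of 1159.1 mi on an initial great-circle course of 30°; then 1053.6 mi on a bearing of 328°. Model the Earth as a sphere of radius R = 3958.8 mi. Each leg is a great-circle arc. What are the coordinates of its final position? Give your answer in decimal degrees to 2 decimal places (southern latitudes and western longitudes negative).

latitude -14.92°, longitude -123.50°

Apply the spherical direct solution leg by leg, carrying full precision between legs.
Leg 1: from (-43.04°, -124.62°), δ = 1159.1/3958.8 = 0.292791 rad, θ = 30° → φ = -28.08°, λ = -115.21°.
Leg 2: from (-28.08°, -115.21°), δ = 1053.6/3958.8 = 0.266141 rad, θ = 328° → φ = -14.92°, λ = -123.50°.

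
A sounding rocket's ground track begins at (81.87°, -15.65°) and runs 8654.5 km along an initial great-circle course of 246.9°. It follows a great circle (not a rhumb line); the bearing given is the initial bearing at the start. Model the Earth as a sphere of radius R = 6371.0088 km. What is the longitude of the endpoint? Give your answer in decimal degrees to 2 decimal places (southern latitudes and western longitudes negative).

Central angle δ = d/R = 1.358419 rad.
Converting: φ₁ = 1.428901 rad, θ = 4.309218 rad.
Destination latitude: φ₂ = arcsin( sin φ₁ cos δ + cos φ₁ sin δ cos θ ) = arcsin(0.154428) = 8.88°.
Δλ = atan2( sin θ sin δ cos φ₁ , cos δ − sin φ₁ sin φ₂ ) = atan2(-0.127158, 0.057908) = -1.143460 rad = -65.52°.
λ₂ = λ₁ + Δλ = -81.17°.

longitude -81.17°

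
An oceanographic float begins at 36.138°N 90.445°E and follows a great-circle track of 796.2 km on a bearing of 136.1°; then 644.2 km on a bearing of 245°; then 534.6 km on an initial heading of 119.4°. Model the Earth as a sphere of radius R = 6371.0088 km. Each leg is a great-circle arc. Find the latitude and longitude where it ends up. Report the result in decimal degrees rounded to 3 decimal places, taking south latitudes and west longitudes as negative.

Apply the spherical direct solution leg by leg, carrying full precision between legs.
Leg 1: from (36.138°, 90.445°), δ = 796.2/6371.0088 = 0.124972 rad, θ = 136.1° → φ = 30.837°, λ = 96.222°.
Leg 2: from (30.837°, 96.222°), δ = 644.2/6371.0088 = 0.101114 rad, θ = 245° → φ = 28.252°, λ = 90.261°.
Leg 3: from (28.252°, 90.261°), δ = 534.6/6371.0088 = 0.083911 rad, θ = 119.4° → φ = 25.813°, λ = 94.913°.

latitude 25.813°, longitude 94.913°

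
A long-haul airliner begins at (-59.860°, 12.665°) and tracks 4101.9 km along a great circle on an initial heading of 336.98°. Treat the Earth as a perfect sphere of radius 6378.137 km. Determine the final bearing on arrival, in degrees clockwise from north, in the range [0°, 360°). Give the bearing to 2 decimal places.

δ = 4101.9/6378.137 = 0.643119 rad (36.8480°).
Converting: φ₁ = -1.044754 rad, θ = 5.881411 rad.
sin φ₂ = sin φ₁ cos δ + cos φ₁ sin δ cos θ = (-0.864801)(0.800229) + (0.502115)(0.599694)(0.920368) = -0.414902
φ₂ = asin(-0.414902) = -0.427835 rad = -24.513°.
Δλ = atan2( sin θ sin δ cos φ₁ , cos δ − sin φ₁ sin φ₂ ) = atan2(-0.117752, 0.441421) = -0.260686 rad = -14.936°.
λ₂ = λ₁ + Δλ = -2.271°.
The forward bearing on arrival equals the back-azimuth from the destination plus 180°.
Back-azimuth from P₂ (-24.51°, -2.27°) to P₁ (-59.86°, 12.66°), with Δλ' = λ₁ − λ₂ = 14.94°: atan2( sin Δλ' cos φ₁ , cos φ₂ sin φ₁ − sin φ₂ cos φ₁ cos Δλ' ) = 167.54°.
Final bearing = (167.54° + 180°) mod 360° = 347.54°.

final bearing 347.54°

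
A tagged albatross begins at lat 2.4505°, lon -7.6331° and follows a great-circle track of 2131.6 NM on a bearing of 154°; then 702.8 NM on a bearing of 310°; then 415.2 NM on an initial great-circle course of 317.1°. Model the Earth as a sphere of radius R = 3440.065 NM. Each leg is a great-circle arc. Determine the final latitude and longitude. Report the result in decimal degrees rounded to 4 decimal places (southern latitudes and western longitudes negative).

Apply the spherical direct solution leg by leg, carrying full precision between legs.
Leg 1: from (2.4505°, -7.6331°), δ = 2131.6/3440.065 = 0.619639 rad, θ = 154° → φ = -29.1228°, λ = 9.3100°.
Leg 2: from (-29.1228°, 9.3100°), δ = 702.8/3440.065 = 0.204298 rad, θ = 310° → φ = -21.2623°, λ = -0.2899°.
Leg 3: from (-21.2623°, -0.2899°), δ = 415.2/3440.065 = 0.120695 rad, θ = 317.1° → φ = -16.1292°, λ = -5.1842°.

latitude -16.1292°, longitude -5.1842°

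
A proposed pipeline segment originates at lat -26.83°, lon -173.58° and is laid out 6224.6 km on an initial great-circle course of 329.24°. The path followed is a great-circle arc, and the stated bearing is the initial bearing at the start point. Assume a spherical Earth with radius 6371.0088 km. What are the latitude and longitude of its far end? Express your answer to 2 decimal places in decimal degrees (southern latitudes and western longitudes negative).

δ = 6224.6/6371.0088 = 0.977020 rad (55.9791°).
Converting: φ₁ = -0.468272 rad, θ = 5.746322 rad.
Destination latitude: φ₂ = arcsin( sin φ₁ cos δ + cos φ₁ sin δ cos θ ) = arcsin(0.383034) = 22.52°.
Δλ = atan2( sin θ sin δ cos φ₁ , cos δ − sin φ₁ sin φ₂ ) = atan2(-0.378268, 0.732376) = -0.476756 rad = -27.32°.
λ₂ = -173.58° + -27.32° = -200.90°, normalized to (−180°, 180°] → 159.10°.

latitude 22.52°, longitude 159.10°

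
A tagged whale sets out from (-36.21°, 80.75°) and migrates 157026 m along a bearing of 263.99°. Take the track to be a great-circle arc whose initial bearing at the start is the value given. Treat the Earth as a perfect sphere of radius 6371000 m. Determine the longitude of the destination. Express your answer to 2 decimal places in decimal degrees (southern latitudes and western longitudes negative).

Central angle δ = d/R = 0.024647 rad.
Converting: φ₁ = -0.631984 rad, θ = 4.607495 rad.
Applying the spherical law of cosines for sides, sin φ₂ = sin φ₁ cos δ + cos φ₁ sin δ cos θ = -0.592649, so φ₂ = -36.35°.
Then Δλ = atan2(-0.019775, 0.649591) = -0.030433 rad, from sin θ sin δ cos φ₁ over cos δ − sin φ₁ sin φ₂.
λ₂ = λ₁ + Δλ = 79.01°.

longitude 79.01°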